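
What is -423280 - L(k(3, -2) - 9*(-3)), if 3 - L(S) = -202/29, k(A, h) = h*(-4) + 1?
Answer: -12275409/29 ≈ -4.2329e+5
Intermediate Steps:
k(A, h) = 1 - 4*h (k(A, h) = -4*h + 1 = 1 - 4*h)
L(S) = 289/29 (L(S) = 3 - (-202)/29 = 3 - 1*(-202/29) = 3 + 202/29 = 289/29)
-423280 - L(k(3, -2) - 9*(-3)) = -423280 - 1*289/29 = -423280 - 289/29 = -12275409/29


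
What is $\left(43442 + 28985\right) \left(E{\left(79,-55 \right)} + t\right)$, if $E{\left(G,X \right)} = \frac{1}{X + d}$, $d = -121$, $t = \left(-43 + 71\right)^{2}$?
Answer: $\frac{9993694741}{176} \approx 5.6782 \cdot 10^{7}$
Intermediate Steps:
$t = 784$ ($t = 28^{2} = 784$)
$E{\left(G,X \right)} = \frac{1}{-121 + X}$ ($E{\left(G,X \right)} = \frac{1}{X - 121} = \frac{1}{-121 + X}$)
$\left(43442 + 28985\right) \left(E{\left(79,-55 \right)} + t\right) = \left(43442 + 28985\right) \left(\frac{1}{-121 - 55} + 784\right) = 72427 \left(\frac{1}{-176} + 784\right) = 72427 \left(- \frac{1}{176} + 784\right) = 72427 \cdot \frac{137983}{176} = \frac{9993694741}{176}$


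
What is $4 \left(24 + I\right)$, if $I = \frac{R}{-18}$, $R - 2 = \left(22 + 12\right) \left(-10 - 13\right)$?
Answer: $\frac{808}{3} \approx 269.33$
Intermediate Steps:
$R = -780$ ($R = 2 + \left(22 + 12\right) \left(-10 - 13\right) = 2 + 34 \left(-23\right) = 2 - 782 = -780$)
$I = \frac{130}{3}$ ($I = - \frac{780}{-18} = \left(-780\right) \left(- \frac{1}{18}\right) = \frac{130}{3} \approx 43.333$)
$4 \left(24 + I\right) = 4 \left(24 + \frac{130}{3}\right) = 4 \cdot \frac{202}{3} = \frac{808}{3}$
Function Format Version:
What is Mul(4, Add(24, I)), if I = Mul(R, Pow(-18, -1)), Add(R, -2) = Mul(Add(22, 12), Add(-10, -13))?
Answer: Rational(808, 3) ≈ 269.33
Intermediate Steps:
R = -780 (R = Add(2, Mul(Add(22, 12), Add(-10, -13))) = Add(2, Mul(34, -23)) = Add(2, -782) = -780)
I = Rational(130, 3) (I = Mul(-780, Pow(-18, -1)) = Mul(-780, Rational(-1, 18)) = Rational(130, 3) ≈ 43.333)
Mul(4, Add(24, I)) = Mul(4, Add(24, Rational(130, 3))) = Mul(4, Rational(202, 3)) = Rational(808, 3)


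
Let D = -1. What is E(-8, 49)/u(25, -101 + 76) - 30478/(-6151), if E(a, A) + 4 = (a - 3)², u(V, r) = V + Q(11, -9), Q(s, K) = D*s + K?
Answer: 872057/30755 ≈ 28.355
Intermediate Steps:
Q(s, K) = K - s (Q(s, K) = -s + K = K - s)
u(V, r) = -20 + V (u(V, r) = V + (-9 - 1*11) = V + (-9 - 11) = V - 20 = -20 + V)
E(a, A) = -4 + (-3 + a)² (E(a, A) = -4 + (a - 3)² = -4 + (-3 + a)²)
E(-8, 49)/u(25, -101 + 76) - 30478/(-6151) = (-4 + (-3 - 8)²)/(-20 + 25) - 30478/(-6151) = (-4 + (-11)²)/5 - 30478*(-1/6151) = (-4 + 121)*(⅕) + 30478/6151 = 117*(⅕) + 30478/6151 = 117/5 + 30478/6151 = 872057/30755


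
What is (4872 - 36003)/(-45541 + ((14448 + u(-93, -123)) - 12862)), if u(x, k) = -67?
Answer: 10377/14674 ≈ 0.70717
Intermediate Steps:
(4872 - 36003)/(-45541 + ((14448 + u(-93, -123)) - 12862)) = (4872 - 36003)/(-45541 + ((14448 - 67) - 12862)) = -31131/(-45541 + (14381 - 12862)) = -31131/(-45541 + 1519) = -31131/(-44022) = -31131*(-1/44022) = 10377/14674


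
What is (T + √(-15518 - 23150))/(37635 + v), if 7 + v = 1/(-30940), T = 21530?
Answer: 666138200/1164210319 + 61880*I*√9667/1164210319 ≈ 0.57218 + 0.0052259*I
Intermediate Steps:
v = -216581/30940 (v = -7 + 1/(-30940) = -7 - 1/30940 = -216581/30940 ≈ -7.0000)
(T + √(-15518 - 23150))/(37635 + v) = (21530 + √(-15518 - 23150))/(37635 - 216581/30940) = (21530 + √(-38668))/(1164210319/30940) = (21530 + 2*I*√9667)*(30940/1164210319) = 666138200/1164210319 + 61880*I*√9667/1164210319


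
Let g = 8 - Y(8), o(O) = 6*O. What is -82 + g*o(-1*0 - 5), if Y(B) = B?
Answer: -82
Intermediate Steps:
g = 0 (g = 8 - 1*8 = 8 - 8 = 0)
-82 + g*o(-1*0 - 5) = -82 + 0*(6*(-1*0 - 5)) = -82 + 0*(6*(0 - 5)) = -82 + 0*(6*(-5)) = -82 + 0*(-30) = -82 + 0 = -82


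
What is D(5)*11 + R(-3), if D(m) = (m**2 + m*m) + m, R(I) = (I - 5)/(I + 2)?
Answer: 613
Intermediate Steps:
R(I) = (-5 + I)/(2 + I)
D(m) = m + 2*m**2 (D(m) = (m**2 + m**2) + m = 2*m**2 + m = m + 2*m**2)
D(5)*11 + R(-3) = (5*(1 + 2*5))*11 + (-5 - 3)/(2 - 3) = (5*(1 + 10))*11 - 8/(-1) = (5*11)*11 - 1*(-8) = 55*11 + 8 = 605 + 8 = 613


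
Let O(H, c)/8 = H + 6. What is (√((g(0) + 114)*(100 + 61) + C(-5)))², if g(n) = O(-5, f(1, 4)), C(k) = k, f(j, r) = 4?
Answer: 19637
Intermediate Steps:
O(H, c) = 48 + 8*H (O(H, c) = 8*(H + 6) = 8*(6 + H) = 48 + 8*H)
g(n) = 8 (g(n) = 48 + 8*(-5) = 48 - 40 = 8)
(√((g(0) + 114)*(100 + 61) + C(-5)))² = (√((8 + 114)*(100 + 61) - 5))² = (√(122*161 - 5))² = (√(19642 - 5))² = (√19637)² = 19637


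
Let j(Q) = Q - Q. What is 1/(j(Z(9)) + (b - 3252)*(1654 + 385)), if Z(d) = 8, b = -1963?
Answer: -1/10633385 ≈ -9.4043e-8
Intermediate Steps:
j(Q) = 0
1/(j(Z(9)) + (b - 3252)*(1654 + 385)) = 1/(0 + (-1963 - 3252)*(1654 + 385)) = 1/(0 - 5215*2039) = 1/(0 - 10633385) = 1/(-10633385) = -1/10633385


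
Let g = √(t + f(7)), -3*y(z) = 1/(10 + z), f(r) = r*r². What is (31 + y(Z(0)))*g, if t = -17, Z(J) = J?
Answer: 929*√326/30 ≈ 559.12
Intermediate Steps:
f(r) = r³
y(z) = -1/(3*(10 + z))
g = √326 (g = √(-17 + 7³) = √(-17 + 343) = √326 ≈ 18.055)
(31 + y(Z(0)))*g = (31 - 1/(30 + 3*0))*√326 = (31 - 1/(30 + 0))*√326 = (31 - 1/30)*√326 = 929*√326/30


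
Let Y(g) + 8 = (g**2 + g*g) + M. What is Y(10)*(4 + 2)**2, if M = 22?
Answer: 7704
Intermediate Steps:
Y(g) = 14 + 2*g**2 (Y(g) = -8 + ((g**2 + g*g) + 22) = -8 + ((g**2 + g**2) + 22) = -8 + (2*g**2 + 22) = -8 + (22 + 2*g**2) = 14 + 2*g**2)
Y(10)*(4 + 2)**2 = (14 + 2*10**2)*(4 + 2)**2 = (14 + 2*100)*6**2 = (14 + 200)*36 = 214*36 = 7704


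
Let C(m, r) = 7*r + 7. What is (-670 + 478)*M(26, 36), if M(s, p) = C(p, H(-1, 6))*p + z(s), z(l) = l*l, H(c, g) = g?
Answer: -468480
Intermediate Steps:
C(m, r) = 7 + 7*r
z(l) = l²
M(s, p) = s² + 49*p (M(s, p) = (7 + 7*6)*p + s² = (7 + 42)*p + s² = 49*p + s² = s² + 49*p)
(-670 + 478)*M(26, 36) = (-670 + 478)*(26² + 49*36) = -192*(676 + 1764) = -192*2440 = -468480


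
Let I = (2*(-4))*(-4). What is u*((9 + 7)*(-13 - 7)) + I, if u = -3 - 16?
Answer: 6112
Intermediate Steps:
u = -19
I = 32 (I = -8*(-4) = 32)
u*((9 + 7)*(-13 - 7)) + I = -19*(9 + 7)*(-13 - 7) + 32 = -304*(-20) + 32 = -19*(-320) + 32 = 6080 + 32 = 6112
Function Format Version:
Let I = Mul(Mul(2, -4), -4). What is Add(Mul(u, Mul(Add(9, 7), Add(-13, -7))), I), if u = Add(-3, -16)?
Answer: 6112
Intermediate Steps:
u = -19
I = 32 (I = Mul(-8, -4) = 32)
Add(Mul(u, Mul(Add(9, 7), Add(-13, -7))), I) = Add(Mul(-19, Mul(Add(9, 7), Add(-13, -7))), 32) = Add(Mul(-19, Mul(16, -20)), 32) = Add(Mul(-19, -320), 32) = Add(6080, 32) = 6112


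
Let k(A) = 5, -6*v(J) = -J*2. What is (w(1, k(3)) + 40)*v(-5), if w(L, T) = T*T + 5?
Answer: -350/3 ≈ -116.67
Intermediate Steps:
v(J) = J/3 (v(J) = -(-J)*2/6 = -(-1)*J/3 = J/3)
w(L, T) = 5 + T**2 (w(L, T) = T**2 + 5 = 5 + T**2)
(w(1, k(3)) + 40)*v(-5) = ((5 + 5**2) + 40)*((1/3)*(-5)) = ((5 + 25) + 40)*(-5/3) = (30 + 40)*(-5/3) = 70*(-5/3) = -350/3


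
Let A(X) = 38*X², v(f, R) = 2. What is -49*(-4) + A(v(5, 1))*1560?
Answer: 237316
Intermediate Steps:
-49*(-4) + A(v(5, 1))*1560 = -49*(-4) + (38*2²)*1560 = 196 + (38*4)*1560 = 196 + 152*1560 = 196 + 237120 = 237316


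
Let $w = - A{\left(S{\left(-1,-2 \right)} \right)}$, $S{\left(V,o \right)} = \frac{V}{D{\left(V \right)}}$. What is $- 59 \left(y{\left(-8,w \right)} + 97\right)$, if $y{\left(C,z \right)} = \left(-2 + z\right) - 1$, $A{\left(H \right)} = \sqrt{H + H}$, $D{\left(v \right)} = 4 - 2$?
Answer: $-5546 + 59 i \approx -5546.0 + 59.0 i$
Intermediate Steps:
$D{\left(v \right)} = 2$ ($D{\left(v \right)} = 4 - 2 = 2$)
$S{\left(V,o \right)} = \frac{V}{2}$
$A{\left(H \right)} = \sqrt{2} \sqrt{H}$ ($A{\left(H \right)} = \sqrt{2 H} = \sqrt{2} \sqrt{H}$)
$w = - i$ ($w = - \sqrt{2} \sqrt{\frac{1}{2} \left(-1\right)} = - \sqrt{2} \sqrt{- \frac{1}{2}} = - \sqrt{2} \frac{i \sqrt{2}}{2} = - i \approx - 1.0 i$)
$y{\left(C,z \right)} = -3 + z$
$- 59 \left(y{\left(-8,w \right)} + 97\right) = - 59 \left(\left(-3 - i\right) + 97\right) = - 59 \left(94 - i\right) = -5546 + 59 i$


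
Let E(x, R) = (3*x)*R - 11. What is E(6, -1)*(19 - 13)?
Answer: -174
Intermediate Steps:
E(x, R) = -11 + 3*R*x (E(x, R) = 3*R*x - 11 = -11 + 3*R*x)
E(6, -1)*(19 - 13) = (-11 + 3*(-1)*6)*(19 - 13) = (-11 - 18)*6 = -29*6 = -174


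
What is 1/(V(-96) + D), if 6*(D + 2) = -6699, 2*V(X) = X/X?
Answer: -1/1118 ≈ -0.00089445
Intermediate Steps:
V(X) = ½ (V(X) = (X/X)/2 = (½)*1 = ½)
D = -2237/2 (D = -2 + (⅙)*(-6699) = -2 - 2233/2 = -2237/2 ≈ -1118.5)
1/(V(-96) + D) = 1/(½ - 2237/2) = 1/(-1118) = -1/1118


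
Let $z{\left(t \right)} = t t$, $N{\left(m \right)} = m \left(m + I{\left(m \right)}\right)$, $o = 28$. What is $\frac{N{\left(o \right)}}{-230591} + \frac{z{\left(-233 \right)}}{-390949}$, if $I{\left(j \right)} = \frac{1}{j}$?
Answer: $- \frac{12825449764}{90149320859} \approx -0.14227$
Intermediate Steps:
$N{\left(m \right)} = m \left(m + \frac{1}{m}\right)$
$z{\left(t \right)} = t^{2}$
$\frac{N{\left(o \right)}}{-230591} + \frac{z{\left(-233 \right)}}{-390949} = \frac{1 + 28^{2}}{-230591} + \frac{\left(-233\right)^{2}}{-390949} = \left(1 + 784\right) \left(- \frac{1}{230591}\right) + 54289 \left(- \frac{1}{390949}\right) = 785 \left(- \frac{1}{230591}\right) - \frac{54289}{390949} = - \frac{785}{230591} - \frac{54289}{390949} = - \frac{12825449764}{90149320859}$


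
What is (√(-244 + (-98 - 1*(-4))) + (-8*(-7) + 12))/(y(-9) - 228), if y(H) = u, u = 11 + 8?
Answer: -68/209 - 13*I*√2/209 ≈ -0.32536 - 0.087965*I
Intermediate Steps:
u = 19
y(H) = 19
(√(-244 + (-98 - 1*(-4))) + (-8*(-7) + 12))/(y(-9) - 228) = (√(-244 + (-98 - 1*(-4))) + (-8*(-7) + 12))/(19 - 228) = (√(-244 + (-98 + 4)) + (56 + 12))/(-209) = (√(-244 - 94) + 68)*(-1/209) = (√(-338) + 68)*(-1/209) = (13*I*√2 + 68)*(-1/209) = (68 + 13*I*√2)*(-1/209) = -68/209 - 13*I*√2/209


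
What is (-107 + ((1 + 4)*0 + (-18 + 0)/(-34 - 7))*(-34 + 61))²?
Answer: 15217801/1681 ≈ 9052.8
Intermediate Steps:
(-107 + ((1 + 4)*0 + (-18 + 0)/(-34 - 7))*(-34 + 61))² = (-107 + (5*0 - 18/(-41))*27)² = (-107 + (0 - 18*(-1/41))*27)² = (-107 + (0 + 18/41)*27)² = (-107 + (18/41)*27)² = (-107 + 486/41)² = (-3901/41)² = 15217801/1681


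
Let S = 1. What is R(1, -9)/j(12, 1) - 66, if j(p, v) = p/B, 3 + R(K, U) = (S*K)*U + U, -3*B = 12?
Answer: -59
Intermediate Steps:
B = -4 (B = -⅓*12 = -4)
R(K, U) = -3 + U + K*U (R(K, U) = -3 + ((1*K)*U + U) = -3 + (K*U + U) = -3 + (U + K*U) = -3 + U + K*U)
j(p, v) = -p/4 (j(p, v) = p/(-4) = p*(-¼) = -p/4)
R(1, -9)/j(12, 1) - 66 = (-3 - 9 + 1*(-9))/((-¼*12)) - 66 = (-3 - 9 - 9)/(-3) - 66 = -⅓*(-21) - 66 = 7 - 66 = -59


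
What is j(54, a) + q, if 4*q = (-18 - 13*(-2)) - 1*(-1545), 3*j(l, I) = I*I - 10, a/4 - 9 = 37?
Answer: 46681/4 ≈ 11670.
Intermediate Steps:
a = 184 (a = 36 + 4*37 = 36 + 148 = 184)
j(l, I) = -10/3 + I**2/3 (j(l, I) = (I*I - 10)/3 = (I**2 - 10)/3 = (-10 + I**2)/3 = -10/3 + I**2/3)
q = 1553/4 (q = ((-18 - 13*(-2)) - 1*(-1545))/4 = ((-18 + 26) + 1545)/4 = (8 + 1545)/4 = (1/4)*1553 = 1553/4 ≈ 388.25)
j(54, a) + q = (-10/3 + (1/3)*184**2) + 1553/4 = (-10/3 + (1/3)*33856) + 1553/4 = (-10/3 + 33856/3) + 1553/4 = 11282 + 1553/4 = 46681/4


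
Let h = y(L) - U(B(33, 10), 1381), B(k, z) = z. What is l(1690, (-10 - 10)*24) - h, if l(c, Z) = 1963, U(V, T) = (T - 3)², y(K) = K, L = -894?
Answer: 1901741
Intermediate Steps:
U(V, T) = (-3 + T)²
h = -1899778 (h = -894 - (-3 + 1381)² = -894 - 1*1378² = -894 - 1*1898884 = -894 - 1898884 = -1899778)
l(1690, (-10 - 10)*24) - h = 1963 - 1*(-1899778) = 1963 + 1899778 = 1901741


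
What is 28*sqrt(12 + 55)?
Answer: 28*sqrt(67) ≈ 229.19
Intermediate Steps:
28*sqrt(12 + 55) = 28*sqrt(67)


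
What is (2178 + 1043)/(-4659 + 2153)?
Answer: -3221/2506 ≈ -1.2853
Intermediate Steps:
(2178 + 1043)/(-4659 + 2153) = 3221/(-2506) = 3221*(-1/2506) = -3221/2506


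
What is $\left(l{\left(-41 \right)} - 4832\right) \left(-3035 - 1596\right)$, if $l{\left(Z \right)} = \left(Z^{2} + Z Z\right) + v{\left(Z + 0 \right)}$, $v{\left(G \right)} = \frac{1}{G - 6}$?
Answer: $\frac{319960421}{47} \approx 6.8077 \cdot 10^{6}$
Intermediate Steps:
$v{\left(G \right)} = \frac{1}{-6 + G}$
$l{\left(Z \right)} = \frac{1}{-6 + Z} + 2 Z^{2}$ ($l{\left(Z \right)} = \left(Z^{2} + Z Z\right) + \frac{1}{-6 + \left(Z + 0\right)} = \left(Z^{2} + Z^{2}\right) + \frac{1}{-6 + Z} = 2 Z^{2} + \frac{1}{-6 + Z} = \frac{1}{-6 + Z} + 2 Z^{2}$)
$\left(l{\left(-41 \right)} - 4832\right) \left(-3035 - 1596\right) = \left(\frac{1 + 2 \left(-41\right)^{2} \left(-6 - 41\right)}{-6 - 41} - 4832\right) \left(-3035 - 1596\right) = \left(\frac{1 + 2 \cdot 1681 \left(-47\right)}{-47} - 4832\right) \left(-4631\right) = \left(- \frac{1 - 158014}{47} - 4832\right) \left(-4631\right) = \left(\left(- \frac{1}{47}\right) \left(-158013\right) - 4832\right) \left(-4631\right) = \left(\frac{158013}{47} - 4832\right) \left(-4631\right) = \left(- \frac{69091}{47}\right) \left(-4631\right) = \frac{319960421}{47}$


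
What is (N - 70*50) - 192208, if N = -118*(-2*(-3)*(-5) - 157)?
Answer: -173642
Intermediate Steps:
N = 22066 (N = -118*(6*(-5) - 157) = -118*(-30 - 157) = -118*(-187) = 22066)
(N - 70*50) - 192208 = (22066 - 70*50) - 192208 = (22066 - 3500) - 192208 = 18566 - 192208 = -173642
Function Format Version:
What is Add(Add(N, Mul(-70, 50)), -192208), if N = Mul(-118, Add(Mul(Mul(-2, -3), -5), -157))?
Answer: -173642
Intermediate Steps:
N = 22066 (N = Mul(-118, Add(Mul(6, -5), -157)) = Mul(-118, Add(-30, -157)) = Mul(-118, -187) = 22066)
Add(Add(N, Mul(-70, 50)), -192208) = Add(Add(22066, Mul(-70, 50)), -192208) = Add(Add(22066, -3500), -192208) = Add(18566, -192208) = -173642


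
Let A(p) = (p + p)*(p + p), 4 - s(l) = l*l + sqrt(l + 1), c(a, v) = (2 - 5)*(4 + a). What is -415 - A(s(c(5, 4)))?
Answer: -2102811 - 5800*I*sqrt(26) ≈ -2.1028e+6 - 29574.0*I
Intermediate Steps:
c(a, v) = -12 - 3*a (c(a, v) = -3*(4 + a) = -12 - 3*a)
s(l) = 4 - l**2 - sqrt(1 + l) (s(l) = 4 - (l*l + sqrt(l + 1)) = 4 - (l**2 + sqrt(1 + l)) = 4 + (-l**2 - sqrt(1 + l)) = 4 - l**2 - sqrt(1 + l))
A(p) = 4*p**2 (A(p) = (2*p)*(2*p) = 4*p**2)
-415 - A(s(c(5, 4))) = -415 - 4*(4 - (-12 - 3*5)**2 - sqrt(1 + (-12 - 3*5)))**2 = -415 - 4*(4 - (-12 - 15)**2 - sqrt(1 + (-12 - 15)))**2 = -415 - 4*(4 - 1*(-27)**2 - sqrt(1 - 27))**2 = -415 - 4*(4 - 1*729 - sqrt(-26))**2 = -415 - 4*(4 - 729 - I*sqrt(26))**2 = -415 - 4*(-725 - I*sqrt(26))**2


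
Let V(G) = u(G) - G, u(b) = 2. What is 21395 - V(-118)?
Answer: 21275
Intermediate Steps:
V(G) = 2 - G
21395 - V(-118) = 21395 - (2 - 1*(-118)) = 21395 - (2 + 118) = 21395 - 1*120 = 21395 - 120 = 21275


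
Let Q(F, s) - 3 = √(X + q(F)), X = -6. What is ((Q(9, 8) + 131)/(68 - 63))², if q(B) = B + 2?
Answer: (134 + √5)²/25 ≈ 742.41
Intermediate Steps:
q(B) = 2 + B
Q(F, s) = 3 + √(-4 + F) (Q(F, s) = 3 + √(-6 + (2 + F)) = 3 + √(-4 + F))
((Q(9, 8) + 131)/(68 - 63))² = (((3 + √(-4 + 9)) + 131)/(68 - 63))² = (((3 + √5) + 131)/5)² = ((134 + √5)*(⅕))² = (134/5 + √5/5)²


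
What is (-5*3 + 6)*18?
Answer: -162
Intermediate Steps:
(-5*3 + 6)*18 = (-15 + 6)*18 = -9*18 = -162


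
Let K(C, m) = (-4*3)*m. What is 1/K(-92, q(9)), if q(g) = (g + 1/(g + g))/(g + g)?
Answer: -27/163 ≈ -0.16564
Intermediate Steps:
q(g) = (g + 1/(2*g))/(2*g) (q(g) = (g + 1/(2*g))/((2*g)) = (g + 1/(2*g))*(1/(2*g)) = (g + 1/(2*g))/(2*g))
K(C, m) = -12*m
1/K(-92, q(9)) = 1/(-12*(½ + (¼)/9²)) = 1/(-12*(½ + (¼)*(1/81))) = 1/(-12*(½ + 1/324)) = 1/(-12*163/324) = 1/(-163/27) = -27/163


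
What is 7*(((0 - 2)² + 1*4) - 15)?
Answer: -49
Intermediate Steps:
7*(((0 - 2)² + 1*4) - 15) = 7*(((-2)² + 4) - 15) = 7*((4 + 4) - 15) = 7*(8 - 15) = 7*(-7) = -49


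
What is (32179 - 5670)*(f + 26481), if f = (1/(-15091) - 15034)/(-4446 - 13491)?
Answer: 190024369148892698/270687267 ≈ 7.0201e+8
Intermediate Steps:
f = 226878095/270687267 (f = (-1/15091 - 15034)/(-17937) = -226878095/15091*(-1/17937) = 226878095/270687267 ≈ 0.83816)
(32179 - 5670)*(f + 26481) = (32179 - 5670)*(226878095/270687267 + 26481) = 26509*(7168296395522/270687267) = 190024369148892698/270687267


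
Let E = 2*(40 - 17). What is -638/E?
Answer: -319/23 ≈ -13.870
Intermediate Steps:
E = 46 (E = 2*23 = 46)
-638/E = -638/46 = -638*1/46 = -319/23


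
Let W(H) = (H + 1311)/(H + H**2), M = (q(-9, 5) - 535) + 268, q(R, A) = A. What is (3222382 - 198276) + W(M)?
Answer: 206794417541/68382 ≈ 3.0241e+6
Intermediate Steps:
M = -262 (M = (5 - 535) + 268 = -530 + 268 = -262)
W(H) = (1311 + H)/(H + H**2)
(3222382 - 198276) + W(M) = (3222382 - 198276) + (1311 - 262)/((-262)*(1 - 262)) = 3024106 - 1/262*1049/(-261) = 3024106 - 1/262*(-1/261)*1049 = 3024106 + 1049/68382 = 206794417541/68382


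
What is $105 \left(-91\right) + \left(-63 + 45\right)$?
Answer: $-9573$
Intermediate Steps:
$105 \left(-91\right) + \left(-63 + 45\right) = -9555 - 18 = -9573$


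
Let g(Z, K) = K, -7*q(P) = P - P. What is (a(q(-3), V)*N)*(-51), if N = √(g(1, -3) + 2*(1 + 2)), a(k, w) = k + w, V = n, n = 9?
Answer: -459*√3 ≈ -795.01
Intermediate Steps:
q(P) = 0 (q(P) = -(P - P)/7 = -⅐*0 = 0)
V = 9
N = √3 (N = √(-3 + 2*(1 + 2)) = √(-3 + 2*3) = √(-3 + 6) = √3 ≈ 1.7320)
(a(q(-3), V)*N)*(-51) = ((0 + 9)*√3)*(-51) = (9*√3)*(-51) = -459*√3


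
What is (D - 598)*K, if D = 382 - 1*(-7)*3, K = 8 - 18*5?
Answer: 15990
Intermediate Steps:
K = -82 (K = 8 - 90 = -82)
D = 403 (D = 382 - (-7)*3 = 382 - 1*(-21) = 382 + 21 = 403)
(D - 598)*K = (403 - 598)*(-82) = -195*(-82) = 15990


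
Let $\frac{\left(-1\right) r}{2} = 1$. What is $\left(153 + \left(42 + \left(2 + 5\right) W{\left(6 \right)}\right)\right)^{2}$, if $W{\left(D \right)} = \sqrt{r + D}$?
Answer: $43681$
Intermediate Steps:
$r = -2$ ($r = \left(-2\right) 1 = -2$)
$W{\left(D \right)} = \sqrt{-2 + D}$
$\left(153 + \left(42 + \left(2 + 5\right) W{\left(6 \right)}\right)\right)^{2} = \left(153 + \left(42 + \left(2 + 5\right) \sqrt{-2 + 6}\right)\right)^{2} = \left(153 + \left(42 + 7 \sqrt{4}\right)\right)^{2} = \left(153 + \left(42 + 7 \cdot 2\right)\right)^{2} = \left(153 + \left(42 + 14\right)\right)^{2} = \left(153 + 56\right)^{2} = 209^{2} = 43681$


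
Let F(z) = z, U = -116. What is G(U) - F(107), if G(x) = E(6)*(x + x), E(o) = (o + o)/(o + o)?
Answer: -339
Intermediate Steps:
E(o) = 1 (E(o) = (2*o)/((2*o)) = (2*o)*(1/(2*o)) = 1)
G(x) = 2*x (G(x) = 1*(x + x) = 1*(2*x) = 2*x)
G(U) - F(107) = 2*(-116) - 1*107 = -232 - 107 = -339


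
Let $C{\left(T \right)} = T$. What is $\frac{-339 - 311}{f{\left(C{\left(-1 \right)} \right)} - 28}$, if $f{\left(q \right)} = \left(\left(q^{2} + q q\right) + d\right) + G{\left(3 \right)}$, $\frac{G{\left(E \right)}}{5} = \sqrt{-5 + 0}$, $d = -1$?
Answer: $\frac{8775}{427} + \frac{1625 i \sqrt{5}}{427} \approx 20.55 + 8.5096 i$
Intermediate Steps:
$G{\left(E \right)} = 5 i \sqrt{5}$ ($G{\left(E \right)} = 5 \sqrt{-5 + 0} = 5 \sqrt{-5} = 5 i \sqrt{5}$)
$f{\left(q \right)} = -1 + 2 q^{2} + 5 i \sqrt{5}$ ($f{\left(q \right)} = \left(\left(q^{2} + q q\right) - 1\right) + 5 i \sqrt{5} = \left(\left(q^{2} + q^{2}\right) - 1\right) + 5 i \sqrt{5} = \left(2 q^{2} - 1\right) + 5 i \sqrt{5} = \left(-1 + 2 q^{2}\right) + 5 i \sqrt{5} = -1 + 2 q^{2} + 5 i \sqrt{5}$)
$\frac{-339 - 311}{f{\left(C{\left(-1 \right)} \right)} - 28} = \frac{-339 - 311}{\left(-1 + 2 \left(-1\right)^{2} + 5 i \sqrt{5}\right) - 28} = \frac{-339 - 311}{\left(-1 + 2 \cdot 1 + 5 i \sqrt{5}\right) - 28} = - \frac{650}{\left(-1 + 2 + 5 i \sqrt{5}\right) - 28} = - \frac{650}{\left(1 + 5 i \sqrt{5}\right) - 28} = - \frac{650}{-27 + 5 i \sqrt{5}}$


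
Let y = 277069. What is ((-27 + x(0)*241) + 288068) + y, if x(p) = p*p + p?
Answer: 565110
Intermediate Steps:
x(p) = p + p² (x(p) = p² + p = p + p²)
((-27 + x(0)*241) + 288068) + y = ((-27 + (0*(1 + 0))*241) + 288068) + 277069 = ((-27 + (0*1)*241) + 288068) + 277069 = ((-27 + 0*241) + 288068) + 277069 = ((-27 + 0) + 288068) + 277069 = (-27 + 288068) + 277069 = 288041 + 277069 = 565110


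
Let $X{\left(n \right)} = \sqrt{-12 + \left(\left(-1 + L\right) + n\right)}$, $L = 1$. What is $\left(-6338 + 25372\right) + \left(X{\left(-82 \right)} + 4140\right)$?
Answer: $23174 + i \sqrt{94} \approx 23174.0 + 9.6954 i$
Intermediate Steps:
$X{\left(n \right)} = \sqrt{-12 + n}$ ($X{\left(n \right)} = \sqrt{-12 + \left(\left(-1 + 1\right) + n\right)} = \sqrt{-12 + \left(0 + n\right)} = \sqrt{-12 + n}$)
$\left(-6338 + 25372\right) + \left(X{\left(-82 \right)} + 4140\right) = \left(-6338 + 25372\right) + \left(\sqrt{-12 - 82} + 4140\right) = 19034 + \left(\sqrt{-94} + 4140\right) = 19034 + \left(i \sqrt{94} + 4140\right) = 19034 + \left(4140 + i \sqrt{94}\right) = 23174 + i \sqrt{94}$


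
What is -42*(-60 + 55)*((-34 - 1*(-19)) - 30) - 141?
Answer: -9591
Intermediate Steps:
-42*(-60 + 55)*((-34 - 1*(-19)) - 30) - 141 = -(-210)*((-34 + 19) - 30) - 141 = -(-210)*(-15 - 30) - 141 = -(-210)*(-45) - 141 = -42*225 - 141 = -9450 - 141 = -9591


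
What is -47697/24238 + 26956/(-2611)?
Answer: -777896395/63285418 ≈ -12.292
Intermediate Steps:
-47697/24238 + 26956/(-2611) = -47697*1/24238 + 26956*(-1/2611) = -47697/24238 - 26956/2611 = -777896395/63285418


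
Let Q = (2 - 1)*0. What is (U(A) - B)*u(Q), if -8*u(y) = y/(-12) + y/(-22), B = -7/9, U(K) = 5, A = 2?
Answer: 0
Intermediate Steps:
Q = 0 (Q = 1*0 = 0)
B = -7/9 (B = -7*⅑ = -7/9 ≈ -0.77778)
u(y) = 17*y/1056 (u(y) = -(y/(-12) + y/(-22))/8 = -(y*(-1/12) + y*(-1/22))/8 = -(-y/12 - y/22)/8 = -(-17)*y/1056 = 17*y/1056)
(U(A) - B)*u(Q) = (5 - 1*(-7/9))*((17/1056)*0) = (5 + 7/9)*0 = (52/9)*0 = 0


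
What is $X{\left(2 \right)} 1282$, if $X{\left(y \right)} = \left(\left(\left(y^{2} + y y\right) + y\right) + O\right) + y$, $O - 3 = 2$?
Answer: $21794$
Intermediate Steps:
$O = 5$ ($O = 3 + 2 = 5$)
$X{\left(y \right)} = 5 + 2 y + 2 y^{2}$ ($X{\left(y \right)} = \left(\left(\left(y^{2} + y y\right) + y\right) + 5\right) + y = \left(\left(\left(y^{2} + y^{2}\right) + y\right) + 5\right) + y = \left(\left(2 y^{2} + y\right) + 5\right) + y = \left(\left(y + 2 y^{2}\right) + 5\right) + y = \left(5 + y + 2 y^{2}\right) + y = 5 + 2 y + 2 y^{2}$)
$X{\left(2 \right)} 1282 = \left(5 + 2 \cdot 2 + 2 \cdot 2^{2}\right) 1282 = \left(5 + 4 + 2 \cdot 4\right) 1282 = \left(5 + 4 + 8\right) 1282 = 17 \cdot 1282 = 21794$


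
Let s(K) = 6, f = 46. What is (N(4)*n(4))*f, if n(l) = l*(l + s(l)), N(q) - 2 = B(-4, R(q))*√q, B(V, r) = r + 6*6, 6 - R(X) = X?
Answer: 143520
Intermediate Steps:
R(X) = 6 - X
B(V, r) = 36 + r (B(V, r) = r + 36 = 36 + r)
N(q) = 2 + √q*(42 - q) (N(q) = 2 + (36 + (6 - q))*√q = 2 + (42 - q)*√q = 2 + √q*(42 - q))
n(l) = l*(6 + l) (n(l) = l*(l + 6) = l*(6 + l))
(N(4)*n(4))*f = ((2 + √4*(42 - 1*4))*(4*(6 + 4)))*46 = ((2 + 2*(42 - 4))*(4*10))*46 = ((2 + 2*38)*40)*46 = ((2 + 76)*40)*46 = (78*40)*46 = 3120*46 = 143520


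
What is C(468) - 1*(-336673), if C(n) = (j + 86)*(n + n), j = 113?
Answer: 522937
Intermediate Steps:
C(n) = 398*n (C(n) = (113 + 86)*(n + n) = 199*(2*n) = 398*n)
C(468) - 1*(-336673) = 398*468 - 1*(-336673) = 186264 + 336673 = 522937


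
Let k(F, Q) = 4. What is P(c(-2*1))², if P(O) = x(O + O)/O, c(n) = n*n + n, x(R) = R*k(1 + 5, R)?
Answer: 64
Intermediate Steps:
x(R) = 4*R (x(R) = R*4 = 4*R)
c(n) = n + n² (c(n) = n² + n = n + n²)
P(O) = 8 (P(O) = (4*(O + O))/O = (4*(2*O))/O = (8*O)/O = 8)
P(c(-2*1))² = 8² = 64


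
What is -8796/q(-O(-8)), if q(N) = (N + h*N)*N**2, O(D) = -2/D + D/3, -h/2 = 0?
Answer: -15199488/24389 ≈ -623.21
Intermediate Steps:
h = 0 (h = -2*0 = 0)
O(D) = -2/D + D/3 (O(D) = -2/D + D*(1/3) = -2/D + D/3)
q(N) = N**3 (q(N) = (N + 0*N)*N**2 = (N + 0)*N**2 = N*N**2 = N**3)
-8796/q(-O(-8)) = -8796*(-1/(-2/(-8) + (1/3)*(-8))**3) = -8796*(-1/(-2*(-1/8) - 8/3)**3) = -8796*(-1/(1/4 - 8/3)**3) = -8796/((-1*(-29/12))**3) = -8796/((29/12)**3) = -8796/24389/1728 = -8796*1728/24389 = -15199488/24389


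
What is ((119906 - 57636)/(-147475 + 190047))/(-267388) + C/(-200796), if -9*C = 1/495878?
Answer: -60131662102543/10992346191725183604 ≈ -5.4703e-6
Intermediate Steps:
C = -1/4462902 (C = -1/9/495878 = -1/9*1/495878 = -1/4462902 ≈ -2.2407e-7)
((119906 - 57636)/(-147475 + 190047))/(-267388) + C/(-200796) = ((119906 - 57636)/(-147475 + 190047))/(-267388) - 1/4462902/(-200796) = (62270/42572)*(-1/267388) - 1/4462902*(-1/200796) = (62270*(1/42572))*(-1/267388) + 1/896132869992 = (31135/21286)*(-1/267388) + 1/896132869992 = -31135/5691620968 + 1/896132869992 = -60131662102543/10992346191725183604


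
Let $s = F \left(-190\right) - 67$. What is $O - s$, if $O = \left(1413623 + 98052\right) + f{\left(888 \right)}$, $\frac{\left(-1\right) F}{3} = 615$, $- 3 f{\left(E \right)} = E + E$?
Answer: $1160600$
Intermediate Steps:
$f{\left(E \right)} = - \frac{2 E}{3}$ ($f{\left(E \right)} = - \frac{E + E}{3} = - \frac{2 E}{3}$)
$F = -1845$ ($F = \left(-3\right) 615 = -1845$)
$O = 1511083$ ($O = \left(1413623 + 98052\right) - 592 = 1511675 - 592 = 1511083$)
$s = 350483$ ($s = \left(-1845\right) \left(-190\right) - 67 = 350550 - 67 = 350483$)
$O - s = 1511083 - 350483 = 1160600$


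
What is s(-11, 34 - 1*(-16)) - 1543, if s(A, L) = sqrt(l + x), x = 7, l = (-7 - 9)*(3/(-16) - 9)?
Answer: -1543 + sqrt(154) ≈ -1530.6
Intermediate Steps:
l = 147 (l = -16*(3*(-1/16) - 9) = -16*(-3/16 - 9) = -16*(-147/16) = 147)
s(A, L) = sqrt(154) (s(A, L) = sqrt(147 + 7) = sqrt(154))
s(-11, 34 - 1*(-16)) - 1543 = sqrt(154) - 1543 = -1543 + sqrt(154)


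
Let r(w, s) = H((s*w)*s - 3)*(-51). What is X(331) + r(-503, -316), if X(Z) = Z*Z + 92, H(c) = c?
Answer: 2561715774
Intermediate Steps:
r(w, s) = 153 - 51*w*s² (r(w, s) = ((s*w)*s - 3)*(-51) = (w*s² - 3)*(-51) = (-3 + w*s²)*(-51) = 153 - 51*w*s²)
X(Z) = 92 + Z² (X(Z) = Z² + 92 = 92 + Z²)
X(331) + r(-503, -316) = (92 + 331²) + (153 - 51*(-503)*(-316)²) = (92 + 109561) + (153 - 51*(-503)*99856) = 109653 + (153 + 2561605968) = 109653 + 2561606121 = 2561715774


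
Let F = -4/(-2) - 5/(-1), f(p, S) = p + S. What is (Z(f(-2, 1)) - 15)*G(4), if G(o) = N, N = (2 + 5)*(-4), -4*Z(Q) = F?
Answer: 469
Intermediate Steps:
f(p, S) = S + p
F = 7 (F = -4*(-½) - 5*(-1) = 2 + 5 = 7)
Z(Q) = -7/4 (Z(Q) = -¼*7 = -7/4)
N = -28 (N = 7*(-4) = -28)
G(o) = -28
(Z(f(-2, 1)) - 15)*G(4) = (-7/4 - 15)*(-28) = -67/4*(-28) = 469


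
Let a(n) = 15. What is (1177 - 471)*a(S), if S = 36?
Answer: 10590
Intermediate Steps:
(1177 - 471)*a(S) = (1177 - 471)*15 = 706*15 = 10590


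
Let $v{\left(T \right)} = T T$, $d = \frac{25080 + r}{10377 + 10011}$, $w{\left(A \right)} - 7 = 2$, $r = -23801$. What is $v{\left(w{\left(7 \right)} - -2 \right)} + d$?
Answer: $\frac{2468227}{20388} \approx 121.06$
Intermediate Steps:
$w{\left(A \right)} = 9$ ($w{\left(A \right)} = 7 + 2 = 9$)
$d = \frac{1279}{20388}$ ($d = \frac{25080 - 23801}{10377 + 10011} = \frac{1279}{20388} \approx 0.062733$)
$v{\left(T \right)} = T^{2}$
$v{\left(w{\left(7 \right)} - -2 \right)} + d = \left(9 - -2\right)^{2} + \frac{1279}{20388} = \left(9 + 2\right)^{2} + \frac{1279}{20388} = 11^{2} + \frac{1279}{20388} = 121 + \frac{1279}{20388} = \frac{2468227}{20388}$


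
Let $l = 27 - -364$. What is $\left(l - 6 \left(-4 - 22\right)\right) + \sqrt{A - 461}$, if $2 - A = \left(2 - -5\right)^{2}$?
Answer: $547 + 2 i \sqrt{127} \approx 547.0 + 22.539 i$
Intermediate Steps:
$A = -47$ ($A = 2 - \left(2 - -5\right)^{2} = 2 - \left(2 + 5\right)^{2} = 2 - 7^{2} = 2 - 49 = -47$)
$l = 391$ ($l = 27 + 364 = 391$)
$\left(l - 6 \left(-4 - 22\right)\right) + \sqrt{A - 461} = \left(391 - 6 \left(-4 - 22\right)\right) + \sqrt{-47 - 461} = \left(391 - -156\right) + \sqrt{-508} = \left(391 + 156\right) + 2 i \sqrt{127} = 547 + 2 i \sqrt{127}$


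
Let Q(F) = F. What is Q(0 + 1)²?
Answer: 1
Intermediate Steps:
Q(0 + 1)² = (0 + 1)² = 1² = 1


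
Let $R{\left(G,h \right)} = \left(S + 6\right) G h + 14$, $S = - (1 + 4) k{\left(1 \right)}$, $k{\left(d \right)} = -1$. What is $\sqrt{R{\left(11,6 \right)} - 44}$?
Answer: $2 \sqrt{174} \approx 26.382$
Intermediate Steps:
$S = 5$ ($S = - (1 + 4) \left(-1\right) = \left(-1\right) 5 \left(-1\right) = \left(-5\right) \left(-1\right) = 5$)
$R{\left(G,h \right)} = 14 + 11 G h$ ($R{\left(G,h \right)} = \left(5 + 6\right) G h + 14 = 11 G h + 14 = 14 + 11 G h$)
$\sqrt{R{\left(11,6 \right)} - 44} = \sqrt{\left(14 + 11 \cdot 11 \cdot 6\right) - 44} = \sqrt{\left(14 + 726\right) - 44} = \sqrt{740 - 44} = \sqrt{696} = 2 \sqrt{174}$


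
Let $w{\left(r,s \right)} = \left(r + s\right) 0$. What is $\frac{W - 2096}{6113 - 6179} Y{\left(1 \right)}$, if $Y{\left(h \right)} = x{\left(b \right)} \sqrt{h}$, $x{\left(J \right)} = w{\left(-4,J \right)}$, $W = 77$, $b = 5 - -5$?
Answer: $0$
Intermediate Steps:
$b = 10$ ($b = 5 + 5 = 10$)
$w{\left(r,s \right)} = 0$
$x{\left(J \right)} = 0$
$Y{\left(h \right)} = 0$ ($Y{\left(h \right)} = 0 \sqrt{h} = 0$)
$\frac{W - 2096}{6113 - 6179} Y{\left(1 \right)} = \frac{77 - 2096}{6113 - 6179} \cdot 0 = - \frac{2019}{-66} \cdot 0 = \left(-2019\right) \left(- \frac{1}{66}\right) 0 = \frac{673}{22} \cdot 0 = 0$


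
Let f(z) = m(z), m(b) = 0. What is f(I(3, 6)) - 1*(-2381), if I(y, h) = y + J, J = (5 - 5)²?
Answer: 2381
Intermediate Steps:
J = 0 (J = 0² = 0)
I(y, h) = y (I(y, h) = y + 0 = y)
f(z) = 0
f(I(3, 6)) - 1*(-2381) = 0 - 1*(-2381) = 0 + 2381 = 2381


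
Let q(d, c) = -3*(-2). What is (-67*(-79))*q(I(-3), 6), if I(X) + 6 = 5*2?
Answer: 31758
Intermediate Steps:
I(X) = 4 (I(X) = -6 + 5*2 = -6 + 10 = 4)
q(d, c) = 6
(-67*(-79))*q(I(-3), 6) = -67*(-79)*6 = 5293*6 = 31758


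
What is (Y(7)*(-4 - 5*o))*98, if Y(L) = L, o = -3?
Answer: 7546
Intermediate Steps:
(Y(7)*(-4 - 5*o))*98 = (7*(-4 - 5*(-3)))*98 = (7*(-4 + 15))*98 = (7*11)*98 = 77*98 = 7546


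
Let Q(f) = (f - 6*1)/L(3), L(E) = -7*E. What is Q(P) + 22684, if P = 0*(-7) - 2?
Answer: 476372/21 ≈ 22684.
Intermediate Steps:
P = -2 (P = 0 - 2 = -2)
Q(f) = 2/7 - f/21 (Q(f) = (f - 6*1)/((-7*3)) = (f - 6)/(-21) = (-6 + f)*(-1/21) = 2/7 - f/21)
Q(P) + 22684 = (2/7 - 1/21*(-2)) + 22684 = (2/7 + 2/21) + 22684 = 8/21 + 22684 = 476372/21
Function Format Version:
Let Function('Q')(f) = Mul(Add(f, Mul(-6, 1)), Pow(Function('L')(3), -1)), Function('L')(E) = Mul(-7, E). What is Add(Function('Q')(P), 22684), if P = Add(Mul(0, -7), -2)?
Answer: Rational(476372, 21) ≈ 22684.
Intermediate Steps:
P = -2 (P = Add(0, -2) = -2)
Function('Q')(f) = Add(Rational(2, 7), Mul(Rational(-1, 21), f)) (Function('Q')(f) = Mul(Add(f, Mul(-6, 1)), Pow(Mul(-7, 3), -1)) = Mul(Add(f, -6), Pow(-21, -1)) = Mul(Add(-6, f), Rational(-1, 21)) = Add(Rational(2, 7), Mul(Rational(-1, 21), f)))
Add(Function('Q')(P), 22684) = Add(Add(Rational(2, 7), Mul(Rational(-1, 21), -2)), 22684) = Add(Add(Rational(2, 7), Rational(2, 21)), 22684) = Add(Rational(8, 21), 22684) = Rational(476372, 21)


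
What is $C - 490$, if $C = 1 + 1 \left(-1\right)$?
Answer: $-490$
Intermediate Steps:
$C = 0$ ($C = 1 - 1 = 0$)
$C - 490 = 0 - 490 = -490$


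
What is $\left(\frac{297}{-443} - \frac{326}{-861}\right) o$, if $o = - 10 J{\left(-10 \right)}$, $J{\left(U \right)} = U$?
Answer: $- \frac{11129900}{381423} \approx -29.18$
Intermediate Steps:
$o = 100$ ($o = \left(-10\right) \left(-10\right) = 100$)
$\left(\frac{297}{-443} - \frac{326}{-861}\right) o = \left(\frac{297}{-443} - \frac{326}{-861}\right) 100 = \left(297 \left(- \frac{1}{443}\right) - - \frac{326}{861}\right) 100 = \left(- \frac{297}{443} + \frac{326}{861}\right) 100 = \left(- \frac{111299}{381423}\right) 100 = - \frac{11129900}{381423}$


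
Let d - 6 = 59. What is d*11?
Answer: 715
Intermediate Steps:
d = 65 (d = 6 + 59 = 65)
d*11 = 65*11 = 715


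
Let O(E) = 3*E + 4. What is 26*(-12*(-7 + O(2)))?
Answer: -936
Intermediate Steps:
O(E) = 4 + 3*E
26*(-12*(-7 + O(2))) = 26*(-12*(-7 + (4 + 3*2))) = 26*(-12*(-7 + (4 + 6))) = 26*(-12*(-7 + 10)) = 26*(-12*3) = 26*(-36) = -936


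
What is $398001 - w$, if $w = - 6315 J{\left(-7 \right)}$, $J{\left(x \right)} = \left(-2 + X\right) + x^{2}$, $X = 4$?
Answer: $720066$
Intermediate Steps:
$J{\left(x \right)} = 2 + x^{2}$ ($J{\left(x \right)} = \left(-2 + 4\right) + x^{2} = 2 + x^{2}$)
$w = -322065$ ($w = - 6315 \left(2 + \left(-7\right)^{2}\right) = - 6315 \left(2 + 49\right) = \left(-6315\right) 51 = -322065$)
$398001 - w = 398001 - -322065 = 398001 + 322065 = 720066$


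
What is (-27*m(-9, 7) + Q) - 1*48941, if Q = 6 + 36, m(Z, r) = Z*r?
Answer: -47198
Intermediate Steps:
Q = 42
(-27*m(-9, 7) + Q) - 1*48941 = (-(-243)*7 + 42) - 1*48941 = (-27*(-63) + 42) - 48941 = (1701 + 42) - 48941 = 1743 - 48941 = -47198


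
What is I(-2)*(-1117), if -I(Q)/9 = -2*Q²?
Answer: -80424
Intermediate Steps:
I(Q) = 18*Q² (I(Q) = -(-18)*Q² = 18*Q²)
I(-2)*(-1117) = (18*(-2)²)*(-1117) = (18*4)*(-1117) = 72*(-1117) = -80424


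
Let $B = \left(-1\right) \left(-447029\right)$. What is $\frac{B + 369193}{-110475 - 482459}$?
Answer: $- \frac{408111}{296467} \approx -1.3766$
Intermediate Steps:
$B = 447029$
$\frac{B + 369193}{-110475 - 482459} = \frac{447029 + 369193}{-110475 - 482459} = \frac{816222}{-592934} = 816222 \left(- \frac{1}{592934}\right) = - \frac{408111}{296467}$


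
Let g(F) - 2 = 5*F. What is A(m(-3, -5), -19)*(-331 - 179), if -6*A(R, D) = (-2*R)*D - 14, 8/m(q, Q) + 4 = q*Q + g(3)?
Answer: -1870/7 ≈ -267.14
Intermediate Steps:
g(F) = 2 + 5*F
m(q, Q) = 8/(13 + Q*q) (m(q, Q) = 8/(-4 + (q*Q + (2 + 5*3))) = 8/(-4 + (Q*q + (2 + 15))) = 8/(-4 + (Q*q + 17)) = 8/(-4 + (17 + Q*q)) = 8/(13 + Q*q))
A(R, D) = 7/3 + D*R/3 (A(R, D) = -((-2*R)*D - 14)/6 = -(-2*D*R - 14)/6 = -(-14 - 2*D*R)/6 = 7/3 + D*R/3)
A(m(-3, -5), -19)*(-331 - 179) = (7/3 + (⅓)*(-19)*(8/(13 - 5*(-3))))*(-331 - 179) = (7/3 + (⅓)*(-19)*(8/(13 + 15)))*(-510) = (7/3 + (⅓)*(-19)*(8/28))*(-510) = (7/3 + (⅓)*(-19)*(8*(1/28)))*(-510) = (7/3 + (⅓)*(-19)*(2/7))*(-510) = (7/3 - 38/21)*(-510) = (11/21)*(-510) = -1870/7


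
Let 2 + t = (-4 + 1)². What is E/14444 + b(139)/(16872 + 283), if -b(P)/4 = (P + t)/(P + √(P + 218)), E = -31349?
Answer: -1518740589/699676780 + 2*√357/1114135 ≈ -2.1706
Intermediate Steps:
t = 7 (t = -2 + (-4 + 1)² = -2 + (-3)² = -2 + 9 = 7)
b(P) = -4*(7 + P)/(P + √(218 + P)) (b(P) = -4*(P + 7)/(P + √(P + 218)) = -4*(7 + P)/(P + √(218 + P)))
E/14444 + b(139)/(16872 + 283) = -31349/14444 + (4*(-7 - 1*139)/(139 + √(218 + 139)))/(16872 + 283) = -31349*1/14444 + (4*(-7 - 139)/(139 + √357))/17155 = -1363/628 + (4*(-146)/(139 + √357))*(1/17155) = -1363/628 - 584/(139 + √357)*(1/17155) = -1363/628 - 8/(235*(139 + √357))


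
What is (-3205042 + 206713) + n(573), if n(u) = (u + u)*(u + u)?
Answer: -1685013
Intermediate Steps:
n(u) = 4*u² (n(u) = (2*u)*(2*u) = 4*u²)
(-3205042 + 206713) + n(573) = (-3205042 + 206713) + 4*573² = -2998329 + 4*328329 = -2998329 + 1313316 = -1685013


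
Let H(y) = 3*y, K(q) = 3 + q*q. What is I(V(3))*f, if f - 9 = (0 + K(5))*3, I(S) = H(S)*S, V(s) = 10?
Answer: 27900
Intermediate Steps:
K(q) = 3 + q²
I(S) = 3*S² (I(S) = (3*S)*S = 3*S²)
f = 93 (f = 9 + (0 + (3 + 5²))*3 = 9 + (0 + (3 + 25))*3 = 9 + (0 + 28)*3 = 9 + 28*3 = 9 + 84 = 93)
I(V(3))*f = (3*10²)*93 = (3*100)*93 = 300*93 = 27900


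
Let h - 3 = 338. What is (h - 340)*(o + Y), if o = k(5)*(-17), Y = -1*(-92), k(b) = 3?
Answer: 41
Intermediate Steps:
h = 341 (h = 3 + 338 = 341)
Y = 92
o = -51 (o = 3*(-17) = -51)
(h - 340)*(o + Y) = (341 - 340)*(-51 + 92) = 1*41 = 41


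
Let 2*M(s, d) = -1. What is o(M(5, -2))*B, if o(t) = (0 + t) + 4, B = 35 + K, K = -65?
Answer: -105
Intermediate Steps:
M(s, d) = -½ (M(s, d) = (½)*(-1) = -½)
B = -30 (B = 35 - 65 = -30)
o(t) = 4 + t (o(t) = t + 4 = 4 + t)
o(M(5, -2))*B = (4 - ½)*(-30) = (7/2)*(-30) = -105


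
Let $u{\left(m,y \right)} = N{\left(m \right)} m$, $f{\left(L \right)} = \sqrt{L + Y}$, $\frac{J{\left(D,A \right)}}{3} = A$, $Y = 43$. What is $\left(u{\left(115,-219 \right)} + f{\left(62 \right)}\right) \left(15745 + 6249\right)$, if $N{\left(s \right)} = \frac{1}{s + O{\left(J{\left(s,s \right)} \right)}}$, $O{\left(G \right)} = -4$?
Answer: $\frac{2529310}{111} + 21994 \sqrt{105} \approx 2.4816 \cdot 10^{5}$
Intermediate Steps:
$J{\left(D,A \right)} = 3 A$
$N{\left(s \right)} = \frac{1}{-4 + s}$ ($N{\left(s \right)} = \frac{1}{s - 4} = \frac{1}{-4 + s}$)
$f{\left(L \right)} = \sqrt{43 + L}$ ($f{\left(L \right)} = \sqrt{L + 43} = \sqrt{43 + L}$)
$u{\left(m,y \right)} = \frac{m}{-4 + m}$
$\left(u{\left(115,-219 \right)} + f{\left(62 \right)}\right) \left(15745 + 6249\right) = \left(\frac{115}{-4 + 115} + \sqrt{43 + 62}\right) \left(15745 + 6249\right) = \left(\frac{115}{111} + \sqrt{105}\right) 21994 = \frac{2529310}{111} + 21994 \sqrt{105}$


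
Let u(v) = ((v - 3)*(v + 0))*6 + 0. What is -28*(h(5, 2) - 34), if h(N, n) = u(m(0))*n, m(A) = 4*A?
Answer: 952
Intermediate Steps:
u(v) = 6*v*(-3 + v) (u(v) = ((-3 + v)*v)*6 + 0 = (v*(-3 + v))*6 + 0 = 6*v*(-3 + v) + 0 = 6*v*(-3 + v))
h(N, n) = 0 (h(N, n) = (6*(4*0)*(-3 + 4*0))*n = (6*0*(-3 + 0))*n = (6*0*(-3))*n = 0*n = 0)
-28*(h(5, 2) - 34) = -28*(0 - 34) = -28*(-34) = 952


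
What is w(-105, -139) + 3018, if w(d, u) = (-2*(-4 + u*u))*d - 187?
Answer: 4059401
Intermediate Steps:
w(d, u) = -187 + d*(8 - 2*u**2) (w(d, u) = (-2*(-4 + u**2))*d - 187 = (8 - 2*u**2)*d - 187 = d*(8 - 2*u**2) - 187 = -187 + d*(8 - 2*u**2))
w(-105, -139) + 3018 = (-187 + 8*(-105) - 2*(-105)*(-139)**2) + 3018 = (-187 - 840 - 2*(-105)*19321) + 3018 = (-187 - 840 + 4057410) + 3018 = 4056383 + 3018 = 4059401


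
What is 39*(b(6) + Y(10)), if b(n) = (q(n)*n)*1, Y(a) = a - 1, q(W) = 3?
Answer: 1053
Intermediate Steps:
Y(a) = -1 + a
b(n) = 3*n (b(n) = (3*n)*1 = 3*n)
39*(b(6) + Y(10)) = 39*(3*6 + (-1 + 10)) = 39*(18 + 9) = 39*27 = 1053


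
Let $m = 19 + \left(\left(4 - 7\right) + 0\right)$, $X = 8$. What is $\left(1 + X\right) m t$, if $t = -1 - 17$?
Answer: $-2592$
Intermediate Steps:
$m = 16$ ($m = 19 + \left(-3 + 0\right) = 19 - 3 = 16$)
$t = -18$ ($t = -1 - 17 = -18$)
$\left(1 + X\right) m t = \left(1 + 8\right) 16 \left(-18\right) = 9 \cdot 16 \left(-18\right) = 144 \left(-18\right) = -2592$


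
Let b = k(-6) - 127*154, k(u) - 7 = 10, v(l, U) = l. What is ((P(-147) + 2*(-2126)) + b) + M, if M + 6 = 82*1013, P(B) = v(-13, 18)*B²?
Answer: -221650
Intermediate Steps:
k(u) = 17 (k(u) = 7 + 10 = 17)
P(B) = -13*B²
b = -19541 (b = 17 - 127*154 = 17 - 19558 = -19541)
M = 83060 (M = -6 + 82*1013 = -6 + 83066 = 83060)
((P(-147) + 2*(-2126)) + b) + M = ((-13*(-147)² + 2*(-2126)) - 19541) + 83060 = ((-13*21609 - 4252) - 19541) + 83060 = ((-280917 - 4252) - 19541) + 83060 = (-285169 - 19541) + 83060 = -304710 + 83060 = -221650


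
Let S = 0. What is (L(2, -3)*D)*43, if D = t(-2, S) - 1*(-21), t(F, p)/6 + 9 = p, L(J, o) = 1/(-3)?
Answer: 473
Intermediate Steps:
L(J, o) = -⅓
t(F, p) = -54 + 6*p
D = -33 (D = (-54 + 6*0) - 1*(-21) = (-54 + 0) + 21 = -54 + 21 = -33)
(L(2, -3)*D)*43 = -⅓*(-33)*43 = 11*43 = 473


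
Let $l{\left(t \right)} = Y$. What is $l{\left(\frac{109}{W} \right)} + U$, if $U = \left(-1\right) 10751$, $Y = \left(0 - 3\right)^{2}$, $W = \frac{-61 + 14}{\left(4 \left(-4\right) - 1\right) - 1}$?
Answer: $-10742$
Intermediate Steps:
$W = \frac{47}{18}$ ($W = - \frac{47}{\left(-16 - 1\right) - 1} = - \frac{47}{-17 - 1} = - \frac{47}{-18} = \left(-47\right) \left(- \frac{1}{18}\right) = \frac{47}{18} \approx 2.6111$)
$Y = 9$ ($Y = \left(-3\right)^{2} = 9$)
$l{\left(t \right)} = 9$
$U = -10751$
$l{\left(\frac{109}{W} \right)} + U = 9 - 10751 = -10742$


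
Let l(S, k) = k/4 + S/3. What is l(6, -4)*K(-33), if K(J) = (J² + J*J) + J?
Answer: 2145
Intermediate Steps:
K(J) = J + 2*J² (K(J) = (J² + J²) + J = 2*J² + J = J + 2*J²)
l(S, k) = S/3 + k/4 (l(S, k) = k*(¼) + S*(⅓) = k/4 + S/3 = S/3 + k/4)
l(6, -4)*K(-33) = ((⅓)*6 + (¼)*(-4))*(-33*(1 + 2*(-33))) = (2 - 1)*(-33*(1 - 66)) = 1*(-33*(-65)) = 1*2145 = 2145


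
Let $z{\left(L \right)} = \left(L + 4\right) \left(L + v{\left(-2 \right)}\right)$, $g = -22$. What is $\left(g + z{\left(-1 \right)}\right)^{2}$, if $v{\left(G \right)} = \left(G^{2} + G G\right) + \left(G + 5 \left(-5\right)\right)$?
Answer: $6724$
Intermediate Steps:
$v{\left(G \right)} = -25 + G + 2 G^{2}$ ($v{\left(G \right)} = \left(G^{2} + G^{2}\right) + \left(G - 25\right) = 2 G^{2} + \left(-25 + G\right) = -25 + G + 2 G^{2}$)
$z{\left(L \right)} = \left(-19 + L\right) \left(4 + L\right)$ ($z{\left(L \right)} = \left(L + 4\right) \left(L - \left(27 - 8\right)\right) = \left(4 + L\right) \left(L - 19\right) = \left(4 + L\right) \left(-19 + L\right) = \left(-19 + L\right) \left(4 + L\right)$)
$\left(g + z{\left(-1 \right)}\right)^{2} = \left(-22 - \left(61 - 1\right)\right)^{2} = \left(-22 + \left(-76 + 1 + 15\right)\right)^{2} = \left(-22 - 60\right)^{2} = \left(-82\right)^{2} = 6724$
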